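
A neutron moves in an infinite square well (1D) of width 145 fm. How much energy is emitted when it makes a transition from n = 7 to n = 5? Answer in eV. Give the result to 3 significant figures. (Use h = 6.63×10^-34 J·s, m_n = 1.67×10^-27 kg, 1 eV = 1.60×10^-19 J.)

|ΔE| = 2.35×10^5 eV

E_1 = h²/(8m_nL²) = 1.565×10^-15 J.
|ΔE| = |7² − 5²|·E_1 = 24·1.565×10^-15 J = 3.756×10^-14 J = 2.35×10^5 eV.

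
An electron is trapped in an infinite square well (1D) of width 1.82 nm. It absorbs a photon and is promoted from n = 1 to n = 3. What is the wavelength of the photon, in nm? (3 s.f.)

E_1 = h²/(8m_eL²) = 1.819×10^-20 J, so ΔE = (3² − 1²)E_1 = 1.455×10^-19 J.
λ = hc/ΔE = (6.626×10^-34·2.998×10^8)/1.455×10^-19 = 1.37×10^-6 m = 1.37×10^3 nm.

λ = 1.37×10^3 nm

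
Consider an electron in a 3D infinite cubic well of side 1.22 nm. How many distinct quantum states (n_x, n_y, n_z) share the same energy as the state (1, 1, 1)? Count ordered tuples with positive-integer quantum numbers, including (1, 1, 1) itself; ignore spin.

The level has n_x² + n_y² + n_z² = 3. The ordered positive-integer solutions are (1, 1, 1).
That gives 1 state.

degeneracy = 1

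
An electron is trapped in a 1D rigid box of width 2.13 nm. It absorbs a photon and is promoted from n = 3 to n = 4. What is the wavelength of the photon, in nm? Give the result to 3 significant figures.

λ = 2.14×10^3 nm

E_1 = h²/(8m_eL²) = 1.328×10^-20 J, so ΔE = (4² − 3²)E_1 = 9.296×10^-20 J.
λ = hc/ΔE = (6.626×10^-34·2.998×10^8)/9.296×10^-20 = 2.14×10^-6 m = 2.14×10^3 nm.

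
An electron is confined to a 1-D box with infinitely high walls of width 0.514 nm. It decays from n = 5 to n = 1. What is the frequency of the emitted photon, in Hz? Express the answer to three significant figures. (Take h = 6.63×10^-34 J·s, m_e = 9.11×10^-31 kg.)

E_1 = h²/(8m_eL²) = 2.283×10^-19 J and ΔE = (5² − 1²)E_1 = 5.479×10^-18 J.
f = ΔE/h = 5.479×10^-18/6.63×10^-34 = 8.26×10^15 Hz.

f = 8.26×10^15 Hz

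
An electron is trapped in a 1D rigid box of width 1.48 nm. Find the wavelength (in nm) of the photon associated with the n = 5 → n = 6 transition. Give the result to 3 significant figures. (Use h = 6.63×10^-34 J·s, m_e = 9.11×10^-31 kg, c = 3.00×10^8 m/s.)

λ = 657 nm

E_1 = h²/(8m_eL²) = 2.754×10^-20 J, so ΔE = (6² − 5²)E_1 = 3.029×10^-19 J.
λ = hc/ΔE = (6.63×10^-34·3.00×10^8)/3.029×10^-19 = 6.57×10^-7 m = 657 nm.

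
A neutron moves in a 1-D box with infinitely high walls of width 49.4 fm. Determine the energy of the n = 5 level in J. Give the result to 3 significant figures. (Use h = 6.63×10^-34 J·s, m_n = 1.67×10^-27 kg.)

E_5 = 3.37×10^-13 J

For an infinite well E_n = n²h²/(8m_nL²), so E_1 = h²/(8m_nL²) = (6.63×10^-34)²/(8·1.67×10^-27·(4.94×10^-14 m)²) = 1.348×10^-14 J.
Then E_5 = 5²·E_1 = 25·1.348×10^-14 J = 3.37×10^-13 J.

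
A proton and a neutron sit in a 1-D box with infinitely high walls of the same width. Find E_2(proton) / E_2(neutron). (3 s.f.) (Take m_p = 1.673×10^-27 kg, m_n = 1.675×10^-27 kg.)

E_n ∝ 1/m at fixed n and L, so the ratio is m_n/m_p = 1.675×10^-27/1.673×10^-27 = 1.00.

1.00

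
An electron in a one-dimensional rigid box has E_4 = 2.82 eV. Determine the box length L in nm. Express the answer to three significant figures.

From E_n = n²h²/(8m_eL²), L = n·h/√(8m_eE_n).
E_4 = 2.82 eV = 4.518×10^-19 J, so L = 4·6.626×10^-34/√(8·9.109×10^-31·4.518×10^-19) = 1.46×10^-9 m = 1.46 nm.

L = 1.46 nm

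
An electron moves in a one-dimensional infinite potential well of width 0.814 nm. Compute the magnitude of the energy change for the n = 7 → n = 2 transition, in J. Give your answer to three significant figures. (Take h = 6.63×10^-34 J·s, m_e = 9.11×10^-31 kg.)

|ΔE| = 4.10×10^-18 J

E_1 = h²/(8m_eL²) = 9.103×10^-20 J.
|ΔE| = |7² − 2²|·E_1 = 45·9.103×10^-20 J = 4.10×10^-18 J.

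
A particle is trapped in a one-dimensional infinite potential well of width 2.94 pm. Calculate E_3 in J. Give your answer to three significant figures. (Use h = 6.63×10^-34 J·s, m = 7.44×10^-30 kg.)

For an infinite well E_n = n²h²/(8mL²), so E_1 = h²/(8mL²) = (6.63×10^-34)²/(8·7.44×10^-30·(2.94×10^-12 m)²) = 8.544×10^-16 J.
Then E_3 = 3²·E_1 = 9·8.544×10^-16 J = 7.69×10^-15 J.

E_3 = 7.69×10^-15 J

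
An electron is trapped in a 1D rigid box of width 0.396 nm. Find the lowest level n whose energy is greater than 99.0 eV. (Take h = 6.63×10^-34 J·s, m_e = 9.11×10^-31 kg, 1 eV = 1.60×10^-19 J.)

E_1 = h²/(8m_eL²) = 3.846×10^-19 J = 2.404 eV.
Need n² > 99.0/2.404 = 41.18, i.e. n > 6.417.
The smallest integer satisfying this is n = 7.

n = 7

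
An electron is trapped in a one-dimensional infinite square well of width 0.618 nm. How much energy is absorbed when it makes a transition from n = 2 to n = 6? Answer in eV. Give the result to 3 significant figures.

|ΔE| = 31.5 eV

E_1 = h²/(8m_eL²) = 1.577×10^-19 J.
|ΔE| = |2² − 6²|·E_1 = 32·1.577×10^-19 J = 5.046×10^-18 J = 31.5 eV.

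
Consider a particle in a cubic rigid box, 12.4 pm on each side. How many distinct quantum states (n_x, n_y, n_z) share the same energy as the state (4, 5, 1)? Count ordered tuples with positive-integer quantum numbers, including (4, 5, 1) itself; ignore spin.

degeneracy = 6

The level has n_x² + n_y² + n_z² = 42. The ordered positive-integer solutions are (1, 4, 5), (1, 5, 4), (4, 1, 5), (4, 5, 1), (5, 1, 4), (5, 4, 1).
That gives 6 states.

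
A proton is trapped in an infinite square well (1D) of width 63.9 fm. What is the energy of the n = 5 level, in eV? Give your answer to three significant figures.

For an infinite well E_n = n²h²/(8m_pL²), so E_1 = h²/(8m_pL²) = (6.626×10^-34)²/(8·1.673×10^-27·(6.39×10^-14 m)²) = 8.034×10^-15 J.
Then E_5 = 5²·E_1 = 25·8.034×10^-15 J = 2.009×10^-13 J.
Converting, E_5 = 2.009×10^-13 J / (1.602×10^-19 J/eV) = 1.25×10^6 eV.

E_5 = 1.25×10^6 eV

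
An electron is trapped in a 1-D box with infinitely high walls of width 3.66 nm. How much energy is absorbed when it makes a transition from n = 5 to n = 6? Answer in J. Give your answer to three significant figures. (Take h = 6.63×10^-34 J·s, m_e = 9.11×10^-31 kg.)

E_1 = h²/(8m_eL²) = 4.503×10^-21 J.
|ΔE| = |5² − 6²|·E_1 = 11·4.503×10^-21 J = 4.95×10^-20 J.

|ΔE| = 4.95×10^-20 J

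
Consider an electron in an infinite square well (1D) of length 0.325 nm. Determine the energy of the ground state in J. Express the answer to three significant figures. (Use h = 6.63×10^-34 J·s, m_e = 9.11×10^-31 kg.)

E_1 = 5.71×10^-19 J

For an infinite well E_n = n²h²/(8m_eL²), so E_1 = h²/(8m_eL²) = (6.63×10^-34)²/(8·9.11×10^-31·(3.25×10^-10 m)²) = 5.710×10^-19 J.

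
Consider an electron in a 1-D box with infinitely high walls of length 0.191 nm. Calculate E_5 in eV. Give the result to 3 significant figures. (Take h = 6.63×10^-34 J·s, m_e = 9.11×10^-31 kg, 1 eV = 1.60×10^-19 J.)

E_5 = 258 eV

For an infinite well E_n = n²h²/(8m_eL²), so E_1 = h²/(8m_eL²) = (6.63×10^-34)²/(8·9.11×10^-31·(1.91×10^-10 m)²) = 1.653×10^-18 J.
Then E_5 = 5²·E_1 = 25·1.653×10^-18 J = 4.132×10^-17 J.
Converting, E_5 = 4.132×10^-17 J / (1.60×10^-19 J/eV) = 258 eV.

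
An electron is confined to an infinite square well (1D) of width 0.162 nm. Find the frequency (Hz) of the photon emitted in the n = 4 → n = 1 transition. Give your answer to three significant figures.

E_1 = h²/(8m_eL²) = 2.296×10^-18 J and ΔE = (4² − 1²)E_1 = 3.444×10^-17 J.
f = ΔE/h = 3.444×10^-17/6.626×10^-34 = 5.20×10^16 Hz.

f = 5.20×10^16 Hz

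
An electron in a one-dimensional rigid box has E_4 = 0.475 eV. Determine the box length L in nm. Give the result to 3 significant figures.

L = 3.56 nm

From E_n = n²h²/(8m_eL²), L = n·h/√(8m_eE_n).
E_4 = 0.475 eV = 7.609×10^-20 J, so L = 4·6.626×10^-34/√(8·9.109×10^-31·7.609×10^-20) = 3.56×10^-9 m = 3.56 nm.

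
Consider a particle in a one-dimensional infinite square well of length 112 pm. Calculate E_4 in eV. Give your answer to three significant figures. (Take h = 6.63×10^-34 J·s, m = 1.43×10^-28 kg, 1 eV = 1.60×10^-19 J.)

E_4 = 3.06 eV

For an infinite well E_n = n²h²/(8mL²), so E_1 = h²/(8mL²) = (6.63×10^-34)²/(8·1.43×10^-28·(1.12×10^-10 m)²) = 3.063×10^-20 J.
Then E_4 = 4²·E_1 = 16·3.063×10^-20 J = 4.901×10^-19 J.
Converting, E_4 = 4.901×10^-19 J / (1.60×10^-19 J/eV) = 3.06 eV.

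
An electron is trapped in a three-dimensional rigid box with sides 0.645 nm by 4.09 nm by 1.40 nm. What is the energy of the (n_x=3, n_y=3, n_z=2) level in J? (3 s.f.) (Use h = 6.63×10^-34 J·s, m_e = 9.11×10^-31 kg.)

E = 1.46×10^-18 J

For a 3D rectangular well E = (h²/8m_e)·Σ n_i²/L_i² = (6.63×10^-34)²/(8·9.11×10^-31) · [3²/(0.645 nm)² + 3²/(4.09 nm)² + 2²/(1.40 nm)²].
Evaluating gives E = 1.46×10^-18 J.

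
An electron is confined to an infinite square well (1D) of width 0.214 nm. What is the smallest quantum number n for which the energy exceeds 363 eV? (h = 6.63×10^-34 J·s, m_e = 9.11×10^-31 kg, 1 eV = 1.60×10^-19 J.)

E_1 = h²/(8m_eL²) = 1.317×10^-18 J = 8.231 eV.
Need n² > 363/8.231 = 44.10, i.e. n > 6.641.
The smallest integer satisfying this is n = 7.

n = 7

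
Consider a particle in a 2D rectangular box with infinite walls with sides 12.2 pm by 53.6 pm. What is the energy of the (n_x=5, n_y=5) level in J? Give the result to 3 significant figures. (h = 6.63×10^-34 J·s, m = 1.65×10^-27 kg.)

E = 5.88×10^-18 J

For a 2D rectangular well E = (h²/8m)·Σ n_i²/L_i² = (6.63×10^-34)²/(8·1.65×10^-27) · [5²/(12.2 pm)² + 5²/(53.6 pm)²].
Evaluating gives E = 5.88×10^-18 J.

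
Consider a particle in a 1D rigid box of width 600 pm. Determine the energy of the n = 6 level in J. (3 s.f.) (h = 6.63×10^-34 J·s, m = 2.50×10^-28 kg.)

E_6 = 2.20×10^-20 J

For an infinite well E_n = n²h²/(8mL²), so E_1 = h²/(8mL²) = (6.63×10^-34)²/(8·2.50×10^-28·(6.00×10^-10 m)²) = 6.105×10^-22 J.
Then E_6 = 6²·E_1 = 36·6.105×10^-22 J = 2.20×10^-20 J.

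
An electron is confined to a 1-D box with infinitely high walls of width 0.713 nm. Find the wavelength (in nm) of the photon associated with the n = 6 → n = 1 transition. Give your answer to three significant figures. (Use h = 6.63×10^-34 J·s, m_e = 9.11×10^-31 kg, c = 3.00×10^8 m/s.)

λ = 47.9 nm

E_1 = h²/(8m_eL²) = 1.186×10^-19 J, so ΔE = (6² − 1²)E_1 = 4.151×10^-18 J.
λ = hc/ΔE = (6.63×10^-34·3.00×10^8)/4.151×10^-18 = 4.79×10^-8 m = 47.9 nm.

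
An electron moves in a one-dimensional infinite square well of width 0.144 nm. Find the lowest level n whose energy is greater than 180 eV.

n = 4

E_1 = h²/(8m_eL²) = 2.905×10^-18 J = 18.13 eV.
Need n² > 180/18.13 = 9.928, i.e. n > 3.151.
The smallest integer satisfying this is n = 4.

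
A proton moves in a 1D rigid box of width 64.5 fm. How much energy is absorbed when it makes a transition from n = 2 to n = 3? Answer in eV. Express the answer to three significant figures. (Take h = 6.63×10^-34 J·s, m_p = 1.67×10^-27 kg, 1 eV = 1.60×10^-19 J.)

|ΔE| = 2.47×10^5 eV

E_1 = h²/(8m_pL²) = 7.909×10^-15 J.
|ΔE| = |2² − 3²|·E_1 = 5·7.909×10^-15 J = 3.954×10^-14 J = 2.47×10^5 eV.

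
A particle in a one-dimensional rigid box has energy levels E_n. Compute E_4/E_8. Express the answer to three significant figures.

0.250

E_n ∝ n², so E_4/E_8 = 4²/8² = 16/64 = 0.250.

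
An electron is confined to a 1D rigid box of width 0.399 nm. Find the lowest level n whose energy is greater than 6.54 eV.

E_1 = h²/(8m_eL²) = 3.784×10^-19 J = 2.362 eV.
Need n² > 6.54/2.362 = 2.769, i.e. n > 1.664.
The smallest integer satisfying this is n = 2.

n = 2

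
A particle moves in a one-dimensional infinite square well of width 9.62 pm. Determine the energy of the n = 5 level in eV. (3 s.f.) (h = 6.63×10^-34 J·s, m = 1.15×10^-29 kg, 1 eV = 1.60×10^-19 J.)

E_5 = 8.07×10^3 eV

For an infinite well E_n = n²h²/(8mL²), so E_1 = h²/(8mL²) = (6.63×10^-34)²/(8·1.15×10^-29·(9.62×10^-12 m)²) = 5.163×10^-17 J.
Then E_5 = 5²·E_1 = 25·5.163×10^-17 J = 1.291×10^-15 J.
Converting, E_5 = 1.291×10^-15 J / (1.60×10^-19 J/eV) = 8.07×10^3 eV.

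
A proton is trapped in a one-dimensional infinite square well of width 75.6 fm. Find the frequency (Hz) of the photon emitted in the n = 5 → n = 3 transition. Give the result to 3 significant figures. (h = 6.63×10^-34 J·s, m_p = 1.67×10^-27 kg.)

E_1 = h²/(8m_pL²) = 5.757×10^-15 J and ΔE = (5² − 3²)E_1 = 9.211×10^-14 J.
f = ΔE/h = 9.211×10^-14/6.63×10^-34 = 1.39×10^20 Hz.

f = 1.39×10^20 Hz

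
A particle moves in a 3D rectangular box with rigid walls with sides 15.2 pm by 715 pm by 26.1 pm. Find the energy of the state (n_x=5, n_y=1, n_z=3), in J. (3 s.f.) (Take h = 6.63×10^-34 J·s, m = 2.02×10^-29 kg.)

For a 3D rectangular well E = (h²/8m)·Σ n_i²/L_i² = (6.63×10^-34)²/(8·2.02×10^-29) · [5²/(15.2 pm)² + 1²/(715 pm)² + 3²/(26.1 pm)²].
Evaluating gives E = 3.30×10^-16 J.

E = 3.30×10^-16 J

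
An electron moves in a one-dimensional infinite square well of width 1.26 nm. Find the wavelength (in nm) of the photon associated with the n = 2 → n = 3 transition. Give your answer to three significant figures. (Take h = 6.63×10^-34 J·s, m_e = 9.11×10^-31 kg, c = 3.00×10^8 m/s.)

E_1 = h²/(8m_eL²) = 3.799×10^-20 J, so ΔE = (3² − 2²)E_1 = 1.899×10^-19 J.
λ = hc/ΔE = (6.63×10^-34·3.00×10^8)/1.899×10^-19 = 1.05×10^-6 m = 1.05×10^3 nm.

λ = 1.05×10^3 nm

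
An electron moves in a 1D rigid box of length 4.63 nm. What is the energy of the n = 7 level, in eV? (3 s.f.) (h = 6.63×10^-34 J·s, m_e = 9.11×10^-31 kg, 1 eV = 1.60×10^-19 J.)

E_7 = 0.862 eV

For an infinite well E_n = n²h²/(8m_eL²), so E_1 = h²/(8m_eL²) = (6.63×10^-34)²/(8·9.11×10^-31·(4.63×10^-9 m)²) = 2.814×10^-21 J.
Then E_7 = 7²·E_1 = 49·2.814×10^-21 J = 1.379×10^-19 J.
Converting, E_7 = 1.379×10^-19 J / (1.60×10^-19 J/eV) = 0.862 eV.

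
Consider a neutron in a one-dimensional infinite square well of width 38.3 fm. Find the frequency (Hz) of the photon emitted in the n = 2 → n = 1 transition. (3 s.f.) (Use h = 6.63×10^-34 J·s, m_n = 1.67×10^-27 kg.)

f = 1.01×10^20 Hz

E_1 = h²/(8m_nL²) = 2.243×10^-14 J and ΔE = (2² − 1²)E_1 = 6.729×10^-14 J.
f = ΔE/h = 6.729×10^-14/6.63×10^-34 = 1.01×10^20 Hz.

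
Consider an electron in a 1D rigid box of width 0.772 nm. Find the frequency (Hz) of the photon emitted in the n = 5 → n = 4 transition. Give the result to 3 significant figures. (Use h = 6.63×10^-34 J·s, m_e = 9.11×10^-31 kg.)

E_1 = h²/(8m_eL²) = 1.012×10^-19 J and ΔE = (5² − 4²)E_1 = 9.108×10^-19 J.
f = ΔE/h = 9.108×10^-19/6.63×10^-34 = 1.37×10^15 Hz.

f = 1.37×10^15 Hz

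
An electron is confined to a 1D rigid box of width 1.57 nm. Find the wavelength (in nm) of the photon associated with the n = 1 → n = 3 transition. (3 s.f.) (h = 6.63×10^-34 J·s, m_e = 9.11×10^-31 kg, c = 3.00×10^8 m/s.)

E_1 = h²/(8m_eL²) = 2.447×10^-20 J, so ΔE = (3² − 1²)E_1 = 1.958×10^-19 J.
λ = hc/ΔE = (6.63×10^-34·3.00×10^8)/1.958×10^-19 = 1.02×10^-6 m = 1.02×10^3 nm.

λ = 1.02×10^3 nm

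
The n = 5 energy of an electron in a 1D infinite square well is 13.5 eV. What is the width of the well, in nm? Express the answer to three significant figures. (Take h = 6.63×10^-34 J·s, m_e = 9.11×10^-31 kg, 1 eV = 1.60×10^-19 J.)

From E_n = n²h²/(8m_eL²), L = n·h/√(8m_eE_n).
E_5 = 13.5 eV = 2.160×10^-18 J, so L = 5·6.63×10^-34/√(8·9.11×10^-31·2.160×10^-18) = 8.36×10^-10 m = 0.836 nm.

L = 0.836 nm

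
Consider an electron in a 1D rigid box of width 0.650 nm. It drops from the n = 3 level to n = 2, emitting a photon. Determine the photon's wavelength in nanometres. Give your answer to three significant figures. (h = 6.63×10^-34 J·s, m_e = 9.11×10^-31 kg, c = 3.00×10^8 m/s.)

λ = 279 nm

E_1 = h²/(8m_eL²) = 1.428×10^-19 J, so ΔE = (3² − 2²)E_1 = 7.140×10^-19 J.
λ = hc/ΔE = (6.63×10^-34·3.00×10^8)/7.140×10^-19 = 2.79×10^-7 m = 279 nm.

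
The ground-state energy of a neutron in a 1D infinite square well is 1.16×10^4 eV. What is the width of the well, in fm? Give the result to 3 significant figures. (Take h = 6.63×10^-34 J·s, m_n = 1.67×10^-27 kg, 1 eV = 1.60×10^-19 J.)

L = 133 fm

From E_n = n²h²/(8m_nL²), L = n·h/√(8m_nE_n).
E_1 = 1.16×10^4 eV = 1.856×10^-15 J, so L = 1·6.63×10^-34/√(8·1.67×10^-27·1.856×10^-15) = 1.33×10^-13 m = 133 fm.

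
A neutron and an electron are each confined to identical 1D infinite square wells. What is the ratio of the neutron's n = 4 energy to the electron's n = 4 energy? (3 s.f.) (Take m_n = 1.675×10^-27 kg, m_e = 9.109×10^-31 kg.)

E_n ∝ 1/m at fixed n and L, so the ratio is m_e/m_n = 9.109×10^-31/1.675×10^-27 = 5.44×10^-4.

5.44×10^-4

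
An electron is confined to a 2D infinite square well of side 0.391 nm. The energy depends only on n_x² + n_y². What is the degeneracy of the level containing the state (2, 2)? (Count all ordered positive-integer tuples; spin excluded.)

degeneracy = 1

The level has n_x² + n_y² = 8. The ordered positive-integer solutions are (2, 2).
That gives 1 state.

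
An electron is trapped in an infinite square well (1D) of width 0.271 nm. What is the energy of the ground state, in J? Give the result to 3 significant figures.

For an infinite well E_n = n²h²/(8m_eL²), so E_1 = h²/(8m_eL²) = (6.626×10^-34)²/(8·9.109×10^-31·(2.71×10^-10 m)²) = 8.204×10^-19 J.

E_1 = 8.20×10^-19 J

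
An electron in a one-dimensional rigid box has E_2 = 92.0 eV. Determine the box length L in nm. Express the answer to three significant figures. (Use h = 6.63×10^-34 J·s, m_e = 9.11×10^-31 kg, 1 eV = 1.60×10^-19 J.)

L = 0.128 nm

From E_n = n²h²/(8m_eL²), L = n·h/√(8m_eE_n).
E_2 = 92.0 eV = 1.472×10^-17 J, so L = 2·6.63×10^-34/√(8·9.11×10^-31·1.472×10^-17) = 1.28×10^-10 m = 0.128 nm.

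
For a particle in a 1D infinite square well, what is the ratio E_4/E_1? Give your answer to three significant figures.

E_n ∝ n², so E_4/E_1 = 4²/1² = 16/1 = 16.0.

16.0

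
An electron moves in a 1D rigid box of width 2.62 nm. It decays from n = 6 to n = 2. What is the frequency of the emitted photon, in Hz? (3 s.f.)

E_1 = h²/(8m_eL²) = 8.777×10^-21 J and ΔE = (6² − 2²)E_1 = 2.809×10^-19 J.
f = ΔE/h = 2.809×10^-19/6.626×10^-34 = 4.24×10^14 Hz.

f = 4.24×10^14 Hz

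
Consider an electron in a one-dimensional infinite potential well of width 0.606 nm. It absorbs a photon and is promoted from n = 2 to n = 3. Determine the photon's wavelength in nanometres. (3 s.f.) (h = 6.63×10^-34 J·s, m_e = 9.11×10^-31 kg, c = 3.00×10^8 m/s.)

λ = 242 nm

E_1 = h²/(8m_eL²) = 1.642×10^-19 J, so ΔE = (3² − 2²)E_1 = 8.210×10^-19 J.
λ = hc/ΔE = (6.63×10^-34·3.00×10^8)/8.210×10^-19 = 2.42×10^-7 m = 242 nm.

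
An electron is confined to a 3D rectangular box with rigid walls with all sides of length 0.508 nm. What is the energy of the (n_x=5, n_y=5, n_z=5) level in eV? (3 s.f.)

E = 109 eV

For a 3D rectangular well E = (h²/8m_e)·Σ n_i²/L_i² = (6.626×10^-34)²/(8·9.109×10^-31) · [5²/(0.508 nm)² + 5²/(0.508 nm)² + 5²/(0.508 nm)²].
Evaluating gives E = 1.751×10^-17 J = 109 eV.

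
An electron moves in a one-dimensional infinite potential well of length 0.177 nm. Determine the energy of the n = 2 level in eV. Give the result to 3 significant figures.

E_2 = 48.0 eV

For an infinite well E_n = n²h²/(8m_eL²), so E_1 = h²/(8m_eL²) = (6.626×10^-34)²/(8·9.109×10^-31·(1.77×10^-10 m)²) = 1.923×10^-18 J.
Then E_2 = 2²·E_1 = 4·1.923×10^-18 J = 7.692×10^-18 J.
Converting, E_2 = 7.692×10^-18 J / (1.602×10^-19 J/eV) = 48.0 eV.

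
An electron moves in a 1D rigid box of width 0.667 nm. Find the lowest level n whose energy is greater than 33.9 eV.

E_1 = h²/(8m_eL²) = 1.354×10^-19 J = 0.8452 eV.
Need n² > 33.9/0.8452 = 40.11, i.e. n > 6.333.
The smallest integer satisfying this is n = 7.

n = 7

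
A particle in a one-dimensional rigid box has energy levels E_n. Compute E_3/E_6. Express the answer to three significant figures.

0.250

E_n ∝ n², so E_3/E_6 = 3²/6² = 9/36 = 0.250.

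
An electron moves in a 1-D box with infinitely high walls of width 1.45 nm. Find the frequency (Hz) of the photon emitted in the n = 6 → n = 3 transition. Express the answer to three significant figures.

E_1 = h²/(8m_eL²) = 2.866×10^-20 J and ΔE = (6² − 3²)E_1 = 7.738×10^-19 J.
f = ΔE/h = 7.738×10^-19/6.626×10^-34 = 1.17×10^15 Hz.

f = 1.17×10^15 Hz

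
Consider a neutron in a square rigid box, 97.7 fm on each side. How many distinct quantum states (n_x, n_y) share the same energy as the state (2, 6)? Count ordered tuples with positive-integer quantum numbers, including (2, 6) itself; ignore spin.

The level has n_x² + n_y² = 40. The ordered positive-integer solutions are (2, 6), (6, 2).
That gives 2 states.

degeneracy = 2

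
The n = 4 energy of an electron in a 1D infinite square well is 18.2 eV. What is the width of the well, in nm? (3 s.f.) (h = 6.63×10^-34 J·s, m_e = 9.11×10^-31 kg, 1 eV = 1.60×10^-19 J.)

L = 0.576 nm

From E_n = n²h²/(8m_eL²), L = n·h/√(8m_eE_n).
E_4 = 18.2 eV = 2.912×10^-18 J, so L = 4·6.63×10^-34/√(8·9.11×10^-31·2.912×10^-18) = 5.76×10^-10 m = 0.576 nm.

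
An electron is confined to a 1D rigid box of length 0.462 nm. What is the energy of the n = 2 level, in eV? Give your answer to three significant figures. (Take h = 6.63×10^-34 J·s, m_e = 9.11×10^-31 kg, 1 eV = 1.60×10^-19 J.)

E_2 = 7.06 eV

For an infinite well E_n = n²h²/(8m_eL²), so E_1 = h²/(8m_eL²) = (6.63×10^-34)²/(8·9.11×10^-31·(4.62×10^-10 m)²) = 2.826×10^-19 J.
Then E_2 = 2²·E_1 = 4·2.826×10^-19 J = 1.130×10^-18 J.
Converting, E_2 = 1.130×10^-18 J / (1.60×10^-19 J/eV) = 7.06 eV.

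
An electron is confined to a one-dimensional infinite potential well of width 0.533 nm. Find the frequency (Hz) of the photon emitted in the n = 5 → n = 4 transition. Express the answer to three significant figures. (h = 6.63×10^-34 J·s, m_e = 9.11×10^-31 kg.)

E_1 = h²/(8m_eL²) = 2.123×10^-19 J and ΔE = (5² − 4²)E_1 = 1.911×10^-18 J.
f = ΔE/h = 1.911×10^-18/6.63×10^-34 = 2.88×10^15 Hz.

f = 2.88×10^15 Hz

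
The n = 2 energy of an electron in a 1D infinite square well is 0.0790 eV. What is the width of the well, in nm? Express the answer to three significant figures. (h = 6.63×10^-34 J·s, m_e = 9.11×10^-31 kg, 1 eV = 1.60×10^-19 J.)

From E_n = n²h²/(8m_eL²), L = n·h/√(8m_eE_n).
E_2 = 0.0790 eV = 1.264×10^-20 J, so L = 2·6.63×10^-34/√(8·9.11×10^-31·1.264×10^-20) = 4.37×10^-9 m = 4.37 nm.

L = 4.37 nm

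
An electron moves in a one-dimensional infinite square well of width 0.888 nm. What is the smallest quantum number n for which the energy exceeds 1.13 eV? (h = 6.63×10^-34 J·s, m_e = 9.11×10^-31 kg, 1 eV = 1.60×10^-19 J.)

n = 2

E_1 = h²/(8m_eL²) = 7.649×10^-20 J = 0.4781 eV.
Need n² > 1.13/0.4781 = 2.364, i.e. n > 1.538.
The smallest integer satisfying this is n = 2.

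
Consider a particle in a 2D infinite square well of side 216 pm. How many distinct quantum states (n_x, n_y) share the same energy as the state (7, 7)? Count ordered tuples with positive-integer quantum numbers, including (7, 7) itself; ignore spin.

degeneracy = 1

The level has n_x² + n_y² = 98. The ordered positive-integer solutions are (7, 7).
That gives 1 state.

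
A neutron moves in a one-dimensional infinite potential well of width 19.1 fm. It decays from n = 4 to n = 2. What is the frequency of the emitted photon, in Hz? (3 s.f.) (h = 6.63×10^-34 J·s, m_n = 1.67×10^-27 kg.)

E_1 = h²/(8m_nL²) = 9.019×10^-14 J and ΔE = (4² − 2²)E_1 = 1.082×10^-12 J.
f = ΔE/h = 1.082×10^-12/6.63×10^-34 = 1.63×10^21 Hz.

f = 1.63×10^21 Hz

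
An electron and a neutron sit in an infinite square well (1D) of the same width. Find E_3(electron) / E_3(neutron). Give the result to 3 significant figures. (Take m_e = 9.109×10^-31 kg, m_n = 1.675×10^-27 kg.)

1.84×10^3

E_n ∝ 1/m at fixed n and L, so the ratio is m_n/m_e = 1.675×10^-27/9.109×10^-31 = 1.84×10^3.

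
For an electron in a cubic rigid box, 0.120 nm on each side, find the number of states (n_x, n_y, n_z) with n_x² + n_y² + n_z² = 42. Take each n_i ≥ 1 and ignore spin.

The level has n_x² + n_y² + n_z² = 42. The ordered positive-integer solutions are (1, 4, 5), (1, 5, 4), (4, 1, 5), (4, 5, 1), (5, 1, 4), (5, 4, 1).
That gives 6 states.

degeneracy = 6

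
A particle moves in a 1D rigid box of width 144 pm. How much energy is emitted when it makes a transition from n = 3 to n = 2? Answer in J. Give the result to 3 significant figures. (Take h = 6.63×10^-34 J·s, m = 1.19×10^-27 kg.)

|ΔE| = 1.11×10^-20 J

E_1 = h²/(8mL²) = 2.227×10^-21 J.
|ΔE| = |3² − 2²|·E_1 = 5·2.227×10^-21 J = 1.11×10^-20 J.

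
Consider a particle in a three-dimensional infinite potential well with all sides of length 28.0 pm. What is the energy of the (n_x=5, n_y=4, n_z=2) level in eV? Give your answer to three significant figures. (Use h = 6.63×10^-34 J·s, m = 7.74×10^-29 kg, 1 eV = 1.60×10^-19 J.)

E = 255 eV

For a 3D rectangular well E = (h²/8m)·Σ n_i²/L_i² = (6.63×10^-34)²/(8·7.74×10^-29) · [5²/(28.0 pm)² + 4²/(28.0 pm)² + 2²/(28.0 pm)²].
Evaluating gives E = 4.075×10^-17 J = 255 eV.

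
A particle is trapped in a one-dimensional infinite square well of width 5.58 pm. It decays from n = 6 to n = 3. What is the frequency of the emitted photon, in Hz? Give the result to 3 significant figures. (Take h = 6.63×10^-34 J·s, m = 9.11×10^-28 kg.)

f = 7.89×10^16 Hz

E_1 = h²/(8mL²) = 1.937×10^-18 J and ΔE = (6² − 3²)E_1 = 5.230×10^-17 J.
f = ΔE/h = 5.230×10^-17/6.63×10^-34 = 7.89×10^16 Hz.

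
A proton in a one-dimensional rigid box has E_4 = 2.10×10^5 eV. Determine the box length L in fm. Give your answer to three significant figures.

L = 125 fm

From E_n = n²h²/(8m_pL²), L = n·h/√(8m_pE_n).
E_4 = 2.10×10^5 eV = 3.364×10^-14 J, so L = 4·6.626×10^-34/√(8·1.673×10^-27·3.364×10^-14) = 1.25×10^-13 m = 125 fm.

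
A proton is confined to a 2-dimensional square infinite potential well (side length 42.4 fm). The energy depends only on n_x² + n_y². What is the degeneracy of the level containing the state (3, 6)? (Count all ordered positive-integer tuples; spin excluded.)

degeneracy = 2

The level has n_x² + n_y² = 45. The ordered positive-integer solutions are (3, 6), (6, 3).
That gives 2 states.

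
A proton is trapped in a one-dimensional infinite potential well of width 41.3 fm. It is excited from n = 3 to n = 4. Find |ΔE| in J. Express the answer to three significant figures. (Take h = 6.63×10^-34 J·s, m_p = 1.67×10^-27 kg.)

|ΔE| = 1.35×10^-13 J

E_1 = h²/(8m_pL²) = 1.929×10^-14 J.
|ΔE| = |3² − 4²|·E_1 = 7·1.929×10^-14 J = 1.35×10^-13 J.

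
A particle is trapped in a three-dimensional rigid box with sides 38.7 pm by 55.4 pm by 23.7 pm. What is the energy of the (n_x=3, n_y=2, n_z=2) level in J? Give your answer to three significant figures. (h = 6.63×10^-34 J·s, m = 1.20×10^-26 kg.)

For a 3D rectangular well E = (h²/8m)·Σ n_i²/L_i² = (6.63×10^-34)²/(8·1.20×10^-26) · [3²/(38.7 pm)² + 2²/(55.4 pm)² + 2²/(23.7 pm)²].
Evaluating gives E = 6.61×10^-20 J.

E = 6.61×10^-20 J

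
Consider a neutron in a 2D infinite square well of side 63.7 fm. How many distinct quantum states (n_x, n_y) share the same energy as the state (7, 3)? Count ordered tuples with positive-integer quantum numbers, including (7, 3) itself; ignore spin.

The level has n_x² + n_y² = 58. The ordered positive-integer solutions are (3, 7), (7, 3).
That gives 2 states.

degeneracy = 2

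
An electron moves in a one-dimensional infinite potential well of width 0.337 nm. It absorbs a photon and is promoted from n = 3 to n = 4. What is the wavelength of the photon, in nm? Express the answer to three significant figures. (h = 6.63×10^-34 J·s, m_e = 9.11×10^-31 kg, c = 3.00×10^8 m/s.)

E_1 = h²/(8m_eL²) = 5.311×10^-19 J, so ΔE = (4² − 3²)E_1 = 3.718×10^-18 J.
λ = hc/ΔE = (6.63×10^-34·3.00×10^8)/3.718×10^-18 = 5.35×10^-8 m = 53.5 nm.

λ = 53.5 nm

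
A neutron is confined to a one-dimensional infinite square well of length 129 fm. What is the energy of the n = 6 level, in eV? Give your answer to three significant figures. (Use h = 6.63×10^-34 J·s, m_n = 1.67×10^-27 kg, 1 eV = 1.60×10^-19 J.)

E_6 = 4.45×10^5 eV

For an infinite well E_n = n²h²/(8m_nL²), so E_1 = h²/(8m_nL²) = (6.63×10^-34)²/(8·1.67×10^-27·(1.29×10^-13 m)²) = 1.977×10^-15 J.
Then E_6 = 6²·E_1 = 36·1.977×10^-15 J = 7.117×10^-14 J.
Converting, E_6 = 7.117×10^-14 J / (1.60×10^-19 J/eV) = 4.45×10^5 eV.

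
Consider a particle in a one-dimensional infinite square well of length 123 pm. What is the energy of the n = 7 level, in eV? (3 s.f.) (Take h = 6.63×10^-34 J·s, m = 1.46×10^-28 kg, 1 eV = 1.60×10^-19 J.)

E_7 = 7.62 eV

For an infinite well E_n = n²h²/(8mL²), so E_1 = h²/(8mL²) = (6.63×10^-34)²/(8·1.46×10^-28·(1.23×10^-10 m)²) = 2.488×10^-20 J.
Then E_7 = 7²·E_1 = 49·2.488×10^-20 J = 1.219×10^-18 J.
Converting, E_7 = 1.219×10^-18 J / (1.60×10^-19 J/eV) = 7.62 eV.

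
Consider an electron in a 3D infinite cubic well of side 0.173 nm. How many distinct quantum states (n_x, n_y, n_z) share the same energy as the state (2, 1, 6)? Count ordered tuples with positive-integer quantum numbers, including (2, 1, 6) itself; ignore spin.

degeneracy = 9

The level has n_x² + n_y² + n_z² = 41. The ordered positive-integer solutions are (1, 2, 6), (1, 6, 2), (2, 1, 6), (2, 6, 1), (3, 4, 4), (4, 3, 4), (4, 4, 3), (6, 1, 2), (6, 2, 1).
That gives 9 states.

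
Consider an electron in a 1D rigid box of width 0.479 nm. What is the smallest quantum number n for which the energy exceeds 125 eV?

n = 9

E_1 = h²/(8m_eL²) = 2.626×10^-19 J = 1.639 eV.
Need n² > 125/1.639 = 76.27, i.e. n > 8.733.
The smallest integer satisfying this is n = 9.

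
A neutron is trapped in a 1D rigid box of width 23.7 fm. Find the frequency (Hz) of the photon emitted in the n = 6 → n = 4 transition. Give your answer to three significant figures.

E_1 = h²/(8m_nL²) = 5.833×10^-14 J and ΔE = (6² − 4²)E_1 = 1.167×10^-12 J.
f = ΔE/h = 1.167×10^-12/6.626×10^-34 = 1.76×10^21 Hz.

f = 1.76×10^21 Hz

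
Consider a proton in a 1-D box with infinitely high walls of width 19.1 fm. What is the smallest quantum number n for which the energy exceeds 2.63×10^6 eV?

n = 3

E_1 = h²/(8m_pL²) = 8.992×10^-14 J = 5.613×10^5 eV.
Need n² > 2.63×10^6/5.613×10^5 = 4.686, i.e. n > 2.165.
The smallest integer satisfying this is n = 3.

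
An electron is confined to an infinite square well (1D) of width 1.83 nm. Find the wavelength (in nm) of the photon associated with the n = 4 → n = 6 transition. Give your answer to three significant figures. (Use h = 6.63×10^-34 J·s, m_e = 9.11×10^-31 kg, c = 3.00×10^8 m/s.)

E_1 = h²/(8m_eL²) = 1.801×10^-20 J, so ΔE = (6² − 4²)E_1 = 3.602×10^-19 J.
λ = hc/ΔE = (6.63×10^-34·3.00×10^8)/3.602×10^-19 = 5.52×10^-7 m = 552 nm.

λ = 552 nm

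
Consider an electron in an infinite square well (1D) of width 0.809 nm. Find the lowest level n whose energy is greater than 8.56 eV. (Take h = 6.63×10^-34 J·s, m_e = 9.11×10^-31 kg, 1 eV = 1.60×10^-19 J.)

n = 4

E_1 = h²/(8m_eL²) = 9.216×10^-20 J = 0.5760 eV.
Need n² > 8.56/0.5760 = 14.86, i.e. n > 3.855.
The smallest integer satisfying this is n = 4.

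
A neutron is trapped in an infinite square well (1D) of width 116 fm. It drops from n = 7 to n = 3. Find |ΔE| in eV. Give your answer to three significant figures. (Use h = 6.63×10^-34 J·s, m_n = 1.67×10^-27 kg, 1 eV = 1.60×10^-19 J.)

|ΔE| = 6.11×10^5 eV

E_1 = h²/(8m_nL²) = 2.445×10^-15 J.
|ΔE| = |7² − 3²|·E_1 = 40·2.445×10^-15 J = 9.780×10^-14 J = 6.11×10^5 eV.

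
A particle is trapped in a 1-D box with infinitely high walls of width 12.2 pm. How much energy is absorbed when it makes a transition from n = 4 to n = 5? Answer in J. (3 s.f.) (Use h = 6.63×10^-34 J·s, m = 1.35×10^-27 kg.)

E_1 = h²/(8mL²) = 2.735×10^-19 J.
|ΔE| = |4² − 5²|·E_1 = 9·2.735×10^-19 J = 2.46×10^-18 J.

|ΔE| = 2.46×10^-18 J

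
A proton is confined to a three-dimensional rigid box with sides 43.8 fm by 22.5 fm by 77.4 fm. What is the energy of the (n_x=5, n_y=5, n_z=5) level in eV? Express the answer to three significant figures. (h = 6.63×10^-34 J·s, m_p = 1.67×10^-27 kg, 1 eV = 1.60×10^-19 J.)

For a 3D rectangular well E = (h²/8m_p)·Σ n_i²/L_i² = (6.63×10^-34)²/(8·1.67×10^-27) · [5²/(43.8 fm)² + 5²/(22.5 fm)² + 5²/(77.4 fm)²].
Evaluating gives E = 2.191×10^-12 J = 1.37×10^7 eV.

E = 1.37×10^7 eV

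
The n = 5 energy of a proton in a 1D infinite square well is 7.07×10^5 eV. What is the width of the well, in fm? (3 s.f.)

From E_n = n²h²/(8m_pL²), L = n·h/√(8m_pE_n).
E_5 = 7.07×10^5 eV = 1.133×10^-13 J, so L = 5·6.626×10^-34/√(8·1.673×10^-27·1.133×10^-13) = 8.51×10^-14 m = 85.1 fm.

L = 85.1 fm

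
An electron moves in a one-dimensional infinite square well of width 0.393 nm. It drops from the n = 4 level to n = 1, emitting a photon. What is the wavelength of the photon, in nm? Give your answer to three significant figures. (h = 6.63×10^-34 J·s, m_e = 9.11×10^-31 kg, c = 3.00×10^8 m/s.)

λ = 34.0 nm

E_1 = h²/(8m_eL²) = 3.905×10^-19 J, so ΔE = (4² − 1²)E_1 = 5.857×10^-18 J.
λ = hc/ΔE = (6.63×10^-34·3.00×10^8)/5.857×10^-18 = 3.40×10^-8 m = 34.0 nm.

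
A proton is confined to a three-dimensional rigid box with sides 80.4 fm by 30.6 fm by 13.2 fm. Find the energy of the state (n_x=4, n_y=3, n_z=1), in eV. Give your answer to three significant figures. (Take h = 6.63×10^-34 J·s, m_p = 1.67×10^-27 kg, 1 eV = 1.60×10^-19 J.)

E = 3.67×10^6 eV

For a 3D rectangular well E = (h²/8m_p)·Σ n_i²/L_i² = (6.63×10^-34)²/(8·1.67×10^-27) · [4²/(80.4 fm)² + 3²/(30.6 fm)² + 1²/(13.2 fm)²].
Evaluating gives E = 5.865×10^-13 J = 3.67×10^6 eV.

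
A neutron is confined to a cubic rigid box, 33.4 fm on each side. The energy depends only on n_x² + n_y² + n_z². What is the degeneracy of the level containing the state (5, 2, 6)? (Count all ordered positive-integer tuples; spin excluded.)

degeneracy = 6

The level has n_x² + n_y² + n_z² = 65. The ordered positive-integer solutions are (2, 5, 6), (2, 6, 5), (5, 2, 6), (5, 6, 2), (6, 2, 5), (6, 5, 2).
That gives 6 states.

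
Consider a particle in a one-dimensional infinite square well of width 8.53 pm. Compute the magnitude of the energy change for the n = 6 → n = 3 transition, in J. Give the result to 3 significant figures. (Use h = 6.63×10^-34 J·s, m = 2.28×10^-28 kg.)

|ΔE| = 8.94×10^-17 J

E_1 = h²/(8mL²) = 3.312×10^-18 J.
|ΔE| = |6² − 3²|·E_1 = 27·3.312×10^-18 J = 8.94×10^-17 J.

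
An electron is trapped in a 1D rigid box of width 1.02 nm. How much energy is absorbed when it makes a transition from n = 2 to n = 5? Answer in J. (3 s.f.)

|ΔE| = 1.22×10^-18 J

E_1 = h²/(8m_eL²) = 5.791×10^-20 J.
|ΔE| = |2² − 5²|·E_1 = 21·5.791×10^-20 J = 1.22×10^-18 J.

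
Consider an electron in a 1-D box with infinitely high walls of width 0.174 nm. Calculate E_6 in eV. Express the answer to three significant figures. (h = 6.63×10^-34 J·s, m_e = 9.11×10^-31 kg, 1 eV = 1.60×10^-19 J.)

E_6 = 448 eV

For an infinite well E_n = n²h²/(8m_eL²), so E_1 = h²/(8m_eL²) = (6.63×10^-34)²/(8·9.11×10^-31·(1.74×10^-10 m)²) = 1.992×10^-18 J.
Then E_6 = 6²·E_1 = 36·1.992×10^-18 J = 7.171×10^-17 J.
Converting, E_6 = 7.171×10^-17 J / (1.60×10^-19 J/eV) = 448 eV.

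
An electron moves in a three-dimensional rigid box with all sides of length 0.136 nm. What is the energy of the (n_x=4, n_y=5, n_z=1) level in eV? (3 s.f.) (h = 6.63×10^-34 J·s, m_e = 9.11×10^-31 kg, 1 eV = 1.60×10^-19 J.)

For a 3D rectangular well E = (h²/8m_e)·Σ n_i²/L_i² = (6.63×10^-34)²/(8·9.11×10^-31) · [4²/(0.136 nm)² + 5²/(0.136 nm)² + 1²/(0.136 nm)²].
Evaluating gives E = 1.370×10^-16 J = 856 eV.

E = 856 eV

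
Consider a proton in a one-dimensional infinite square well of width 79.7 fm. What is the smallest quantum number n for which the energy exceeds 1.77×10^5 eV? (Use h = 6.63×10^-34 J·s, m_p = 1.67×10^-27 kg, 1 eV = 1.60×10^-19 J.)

E_1 = h²/(8m_pL²) = 5.180×10^-15 J = 3.238×10^4 eV.
Need n² > 1.77×10^5/3.238×10^4 = 5.466, i.e. n > 2.338.
The smallest integer satisfying this is n = 3.

n = 3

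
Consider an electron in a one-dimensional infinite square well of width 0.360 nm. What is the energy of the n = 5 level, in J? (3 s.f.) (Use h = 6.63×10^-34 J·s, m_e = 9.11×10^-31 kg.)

E_5 = 1.16×10^-17 J

For an infinite well E_n = n²h²/(8m_eL²), so E_1 = h²/(8m_eL²) = (6.63×10^-34)²/(8·9.11×10^-31·(3.60×10^-10 m)²) = 4.654×10^-19 J.
Then E_5 = 5²·E_1 = 25·4.654×10^-19 J = 1.16×10^-17 J.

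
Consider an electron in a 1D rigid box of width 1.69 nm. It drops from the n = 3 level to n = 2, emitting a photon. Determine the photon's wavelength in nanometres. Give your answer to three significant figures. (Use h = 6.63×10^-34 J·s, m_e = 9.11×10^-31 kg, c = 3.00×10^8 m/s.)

λ = 1.88×10^3 nm

E_1 = h²/(8m_eL²) = 2.112×10^-20 J, so ΔE = (3² − 2²)E_1 = 1.056×10^-19 J.
λ = hc/ΔE = (6.63×10^-34·3.00×10^8)/1.056×10^-19 = 1.88×10^-6 m = 1.88×10^3 nm.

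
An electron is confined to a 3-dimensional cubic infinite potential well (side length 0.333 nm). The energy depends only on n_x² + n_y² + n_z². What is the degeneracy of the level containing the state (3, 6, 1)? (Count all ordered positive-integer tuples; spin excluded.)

degeneracy = 6

The level has n_x² + n_y² + n_z² = 46. The ordered positive-integer solutions are (1, 3, 6), (1, 6, 3), (3, 1, 6), (3, 6, 1), (6, 1, 3), (6, 3, 1).
That gives 6 states.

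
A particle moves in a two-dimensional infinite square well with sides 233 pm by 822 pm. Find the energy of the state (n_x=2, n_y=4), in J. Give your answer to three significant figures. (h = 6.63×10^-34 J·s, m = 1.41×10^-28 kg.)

For a 2D rectangular well E = (h²/8m)·Σ n_i²/L_i² = (6.63×10^-34)²/(8·1.41×10^-28) · [2²/(233 pm)² + 4²/(822 pm)²].
Evaluating gives E = 3.79×10^-20 J.

E = 3.79×10^-20 J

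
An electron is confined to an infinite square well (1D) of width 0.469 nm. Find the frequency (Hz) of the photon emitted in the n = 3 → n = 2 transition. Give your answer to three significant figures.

f = 2.07×10^15 Hz

E_1 = h²/(8m_eL²) = 2.739×10^-19 J and ΔE = (3² − 2²)E_1 = 1.369×10^-18 J.
f = ΔE/h = 1.369×10^-18/6.626×10^-34 = 2.07×10^15 Hz.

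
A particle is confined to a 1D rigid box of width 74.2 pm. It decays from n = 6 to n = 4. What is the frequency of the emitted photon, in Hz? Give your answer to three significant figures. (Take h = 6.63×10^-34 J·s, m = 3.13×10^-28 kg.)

E_1 = h²/(8mL²) = 3.188×10^-20 J and ΔE = (6² − 4²)E_1 = 6.376×10^-19 J.
f = ΔE/h = 6.376×10^-19/6.63×10^-34 = 9.62×10^14 Hz.

f = 9.62×10^14 Hz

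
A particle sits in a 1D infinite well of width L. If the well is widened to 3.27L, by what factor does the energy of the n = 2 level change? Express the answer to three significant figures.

E_n ∝ 1/L², so the energy scales by 1/3.27² = 0.0935.

0.0935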